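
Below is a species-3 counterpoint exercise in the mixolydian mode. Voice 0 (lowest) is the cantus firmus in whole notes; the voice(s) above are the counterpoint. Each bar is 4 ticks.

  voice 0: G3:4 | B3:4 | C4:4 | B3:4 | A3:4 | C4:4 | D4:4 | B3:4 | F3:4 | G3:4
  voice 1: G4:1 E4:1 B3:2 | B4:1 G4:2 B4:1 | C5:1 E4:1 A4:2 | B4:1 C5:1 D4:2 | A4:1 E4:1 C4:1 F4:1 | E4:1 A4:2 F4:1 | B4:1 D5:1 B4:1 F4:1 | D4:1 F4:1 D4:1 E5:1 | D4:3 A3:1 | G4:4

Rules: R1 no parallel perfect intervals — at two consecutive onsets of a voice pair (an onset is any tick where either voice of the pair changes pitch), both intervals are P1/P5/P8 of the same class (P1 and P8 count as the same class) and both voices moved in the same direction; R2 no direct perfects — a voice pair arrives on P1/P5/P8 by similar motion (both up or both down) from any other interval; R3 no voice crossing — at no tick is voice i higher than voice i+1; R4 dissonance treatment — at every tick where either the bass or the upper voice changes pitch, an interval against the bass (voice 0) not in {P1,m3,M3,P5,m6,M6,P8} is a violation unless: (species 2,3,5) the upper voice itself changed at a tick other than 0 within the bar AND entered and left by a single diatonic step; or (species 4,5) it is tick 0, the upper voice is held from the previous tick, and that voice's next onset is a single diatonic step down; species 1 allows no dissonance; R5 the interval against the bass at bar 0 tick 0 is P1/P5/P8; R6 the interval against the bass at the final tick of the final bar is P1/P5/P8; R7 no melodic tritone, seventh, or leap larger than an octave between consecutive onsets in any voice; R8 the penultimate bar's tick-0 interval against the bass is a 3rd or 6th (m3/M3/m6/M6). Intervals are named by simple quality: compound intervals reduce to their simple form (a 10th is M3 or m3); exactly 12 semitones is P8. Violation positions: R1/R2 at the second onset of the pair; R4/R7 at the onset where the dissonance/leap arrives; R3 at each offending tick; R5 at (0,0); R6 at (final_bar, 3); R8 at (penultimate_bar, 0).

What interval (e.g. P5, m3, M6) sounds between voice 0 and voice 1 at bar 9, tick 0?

voice 0=G3 voice 1=G4 -> P8

P8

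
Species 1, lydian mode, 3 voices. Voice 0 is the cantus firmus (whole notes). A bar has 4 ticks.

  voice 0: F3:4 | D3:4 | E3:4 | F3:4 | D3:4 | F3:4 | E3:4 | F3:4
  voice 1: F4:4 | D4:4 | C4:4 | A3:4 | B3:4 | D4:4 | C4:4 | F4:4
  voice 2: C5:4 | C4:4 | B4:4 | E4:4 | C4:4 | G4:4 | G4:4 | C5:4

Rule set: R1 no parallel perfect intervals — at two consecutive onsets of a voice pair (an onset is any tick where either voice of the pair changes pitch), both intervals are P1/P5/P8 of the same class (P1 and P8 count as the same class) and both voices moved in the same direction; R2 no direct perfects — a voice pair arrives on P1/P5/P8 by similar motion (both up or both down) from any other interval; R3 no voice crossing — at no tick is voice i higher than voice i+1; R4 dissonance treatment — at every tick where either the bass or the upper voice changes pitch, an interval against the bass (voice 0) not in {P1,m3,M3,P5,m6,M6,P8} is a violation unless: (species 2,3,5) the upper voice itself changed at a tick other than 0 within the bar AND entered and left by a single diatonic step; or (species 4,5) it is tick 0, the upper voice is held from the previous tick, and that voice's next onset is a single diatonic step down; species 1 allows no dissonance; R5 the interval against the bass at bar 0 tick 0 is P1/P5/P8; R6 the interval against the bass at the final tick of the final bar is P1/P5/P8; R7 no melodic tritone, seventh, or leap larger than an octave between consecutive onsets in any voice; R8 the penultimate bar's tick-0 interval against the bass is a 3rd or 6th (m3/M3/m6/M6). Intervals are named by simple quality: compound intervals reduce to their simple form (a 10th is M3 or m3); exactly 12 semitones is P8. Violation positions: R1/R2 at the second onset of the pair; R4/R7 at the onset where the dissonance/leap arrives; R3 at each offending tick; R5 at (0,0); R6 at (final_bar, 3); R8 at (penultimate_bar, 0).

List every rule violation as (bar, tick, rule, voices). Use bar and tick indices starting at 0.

(1, 0, R1, (0, 1))
(1, 0, R3, (1, 2))
(1, 0, R4, (0, 2))
(1, 1, R3, (1, 2))
(1, 2, R3, (1, 2))
(1, 3, R3, (1, 2))
(2, 0, R2, (0, 2))
(2, 0, R7, (2,))
(3, 0, R2, (1, 2))
(3, 0, R4, (0, 2))
(4, 0, R4, (0, 2))
(5, 0, R4, (0, 2))
(7, 0, R1, (1, 2))
(7, 0, R2, (0, 1))
(7, 0, R2, (0, 2))

bar 0: v0=F3 v1=F4 v2=C5 downbeat P5
bar 1: v0=D3 v1=D4 v2=C4 downbeat m7
bar 2: v0=E3 v1=C4 v2=B4 downbeat P5
bar 3: v0=F3 v1=A3 v2=E4 downbeat M7
bar 4: v0=D3 v1=B3 v2=C4 downbeat m7
bar 5: v0=F3 v1=D4 v2=G4 downbeat M2
bar 6: v0=E3 v1=C4 v2=G4 downbeat m3
bar 7: v0=F3 v1=F4 v2=C5 downbeat P5
  -> R1 @ bar 1 tick 0 v(0, 1): F3/F4 P8 -> D3/D4 P8 similar
  -> R3 @ bar 1 tick 0 v(1, 2): D4 above C4
  -> R4 @ bar 1 tick 0 v(0, 2): D3/C4 m7 untreated
  -> R3 @ bar 1 tick 1 v(1, 2): D4 above C4
  -> R3 @ bar 1 tick 2 v(1, 2): D4 above C4
  -> R3 @ bar 1 tick 3 v(1, 2): D4 above C4
  -> R2 @ bar 2 tick 0 v(0, 2): D3/C4 m7 -> E3/B4 P5 similar
  -> R7 @ bar 2 tick 0 v(2,): C4->B4 leap 11st
  -> R2 @ bar 3 tick 0 v(1, 2): C4/B4 M7 -> A3/E4 P5 similar
  -> R4 @ bar 3 tick 0 v(0, 2): F3/E4 M7 untreated
  -> R4 @ bar 4 tick 0 v(0, 2): D3/C4 m7 untreated
  -> R4 @ bar 5 tick 0 v(0, 2): F3/G4 M2 untreated
  -> R1 @ bar 7 tick 0 v(1, 2): C4/G4 P5 -> F4/C5 P5 similar
  -> R2 @ bar 7 tick 0 v(0, 1): E3/C4 m6 -> F3/F4 P8 similar
  -> R2 @ bar 7 tick 0 v(0, 2): E3/G4 m3 -> F3/C5 P5 similar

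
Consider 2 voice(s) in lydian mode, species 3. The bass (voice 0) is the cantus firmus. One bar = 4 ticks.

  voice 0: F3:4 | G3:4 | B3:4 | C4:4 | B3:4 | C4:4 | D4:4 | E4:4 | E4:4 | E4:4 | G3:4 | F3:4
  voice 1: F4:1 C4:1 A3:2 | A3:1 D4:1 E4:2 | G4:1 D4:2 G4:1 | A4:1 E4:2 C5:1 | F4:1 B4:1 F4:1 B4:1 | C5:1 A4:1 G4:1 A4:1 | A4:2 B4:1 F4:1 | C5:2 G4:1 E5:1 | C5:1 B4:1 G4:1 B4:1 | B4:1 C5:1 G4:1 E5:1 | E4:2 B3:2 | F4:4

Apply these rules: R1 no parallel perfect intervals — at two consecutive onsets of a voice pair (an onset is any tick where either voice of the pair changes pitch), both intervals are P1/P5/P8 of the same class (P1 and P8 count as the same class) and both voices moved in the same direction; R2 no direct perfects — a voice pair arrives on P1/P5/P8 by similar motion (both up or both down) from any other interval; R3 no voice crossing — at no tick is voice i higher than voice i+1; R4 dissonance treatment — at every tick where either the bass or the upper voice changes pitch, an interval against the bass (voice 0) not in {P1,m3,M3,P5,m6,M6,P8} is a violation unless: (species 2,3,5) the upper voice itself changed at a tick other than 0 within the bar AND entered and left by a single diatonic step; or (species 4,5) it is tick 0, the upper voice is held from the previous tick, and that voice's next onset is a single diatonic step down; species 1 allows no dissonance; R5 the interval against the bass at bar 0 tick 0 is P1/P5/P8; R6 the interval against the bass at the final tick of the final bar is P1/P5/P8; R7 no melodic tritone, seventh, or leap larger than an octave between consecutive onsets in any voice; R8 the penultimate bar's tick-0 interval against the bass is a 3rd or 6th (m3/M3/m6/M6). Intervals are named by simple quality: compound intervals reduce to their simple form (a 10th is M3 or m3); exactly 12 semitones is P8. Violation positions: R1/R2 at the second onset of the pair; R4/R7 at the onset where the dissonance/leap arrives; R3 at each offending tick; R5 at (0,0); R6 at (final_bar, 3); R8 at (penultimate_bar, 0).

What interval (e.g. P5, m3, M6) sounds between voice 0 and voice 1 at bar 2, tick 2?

voice 0=B3 voice 1=D4 -> m3

m3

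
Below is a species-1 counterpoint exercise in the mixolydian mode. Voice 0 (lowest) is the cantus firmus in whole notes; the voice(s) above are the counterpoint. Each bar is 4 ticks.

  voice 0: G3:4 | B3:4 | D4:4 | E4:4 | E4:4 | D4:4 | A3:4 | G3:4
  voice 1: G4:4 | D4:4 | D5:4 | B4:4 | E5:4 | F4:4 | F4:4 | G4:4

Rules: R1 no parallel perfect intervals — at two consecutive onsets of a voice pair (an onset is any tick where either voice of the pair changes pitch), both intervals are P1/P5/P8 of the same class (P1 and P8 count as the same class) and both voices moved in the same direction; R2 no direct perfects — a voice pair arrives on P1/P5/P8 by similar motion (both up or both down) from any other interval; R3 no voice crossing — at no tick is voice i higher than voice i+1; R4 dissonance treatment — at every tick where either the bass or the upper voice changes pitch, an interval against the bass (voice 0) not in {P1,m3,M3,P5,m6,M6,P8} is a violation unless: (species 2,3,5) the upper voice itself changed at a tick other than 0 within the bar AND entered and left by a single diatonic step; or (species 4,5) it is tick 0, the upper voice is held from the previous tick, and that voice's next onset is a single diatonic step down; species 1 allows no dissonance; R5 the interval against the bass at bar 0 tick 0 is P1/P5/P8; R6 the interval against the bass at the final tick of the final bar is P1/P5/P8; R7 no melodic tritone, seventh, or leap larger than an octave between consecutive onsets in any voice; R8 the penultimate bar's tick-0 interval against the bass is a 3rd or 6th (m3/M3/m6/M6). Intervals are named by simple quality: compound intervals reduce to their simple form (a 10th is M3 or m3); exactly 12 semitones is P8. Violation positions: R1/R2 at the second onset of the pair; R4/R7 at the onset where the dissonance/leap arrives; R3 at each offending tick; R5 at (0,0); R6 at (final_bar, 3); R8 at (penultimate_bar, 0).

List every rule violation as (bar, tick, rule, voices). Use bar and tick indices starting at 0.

bar 0: v0=G3 v1=G4 downbeat P8
bar 1: v0=B3 v1=D4 downbeat m3
bar 2: v0=D4 v1=D5 downbeat P8
bar 3: v0=E4 v1=B4 downbeat P5
bar 4: v0=E4 v1=E5 downbeat P8
bar 5: v0=D4 v1=F4 downbeat m3
bar 6: v0=A3 v1=F4 downbeat m6
bar 7: v0=G3 v1=G4 downbeat P8
  -> R2 @ bar 2 tick 0 v(0, 1): B3/D4 m3 -> D4/D5 P8 similar
  -> R7 @ bar 5 tick 0 v(1,): E5->F4 leap 11st

(2, 0, R2, (0, 1))
(5, 0, R7, (1,))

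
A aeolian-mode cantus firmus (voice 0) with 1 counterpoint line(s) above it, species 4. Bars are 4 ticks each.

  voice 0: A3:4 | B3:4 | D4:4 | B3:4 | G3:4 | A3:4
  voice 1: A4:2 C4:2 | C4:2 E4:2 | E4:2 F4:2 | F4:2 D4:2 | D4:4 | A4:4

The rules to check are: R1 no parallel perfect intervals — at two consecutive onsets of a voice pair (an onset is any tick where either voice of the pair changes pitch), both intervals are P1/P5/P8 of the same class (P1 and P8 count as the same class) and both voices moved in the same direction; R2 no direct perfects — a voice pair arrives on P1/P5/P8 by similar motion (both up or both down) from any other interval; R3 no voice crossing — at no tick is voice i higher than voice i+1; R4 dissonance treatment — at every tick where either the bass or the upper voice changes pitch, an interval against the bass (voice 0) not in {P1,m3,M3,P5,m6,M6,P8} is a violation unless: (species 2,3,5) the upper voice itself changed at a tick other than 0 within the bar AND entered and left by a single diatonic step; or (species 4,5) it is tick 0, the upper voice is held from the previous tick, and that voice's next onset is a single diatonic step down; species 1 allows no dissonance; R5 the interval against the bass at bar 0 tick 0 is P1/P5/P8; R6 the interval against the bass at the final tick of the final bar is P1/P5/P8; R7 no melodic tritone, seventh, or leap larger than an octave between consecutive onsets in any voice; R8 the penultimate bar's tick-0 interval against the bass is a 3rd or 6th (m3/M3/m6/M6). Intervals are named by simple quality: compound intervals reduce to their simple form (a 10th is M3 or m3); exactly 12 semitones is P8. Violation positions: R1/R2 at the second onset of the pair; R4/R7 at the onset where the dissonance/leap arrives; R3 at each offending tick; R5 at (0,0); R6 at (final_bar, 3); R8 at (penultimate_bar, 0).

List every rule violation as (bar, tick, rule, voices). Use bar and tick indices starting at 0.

bar 0: v0=A3 v1=A4 downbeat P8
bar 1: v0=B3 v1=C4 downbeat m2
bar 2: v0=D4 v1=E4 downbeat M2
bar 3: v0=B3 v1=F4 downbeat TT
bar 4: v0=G3 v1=D4 downbeat P5
bar 5: v0=A3 v1=A4 downbeat P8
  -> R4 @ bar 1 tick 0 v(0, 1): B3/C4 m2 untreated
  -> R4 @ bar 1 tick 2 v(0, 1): B3/E4 P4 untreated
  -> R4 @ bar 2 tick 0 v(0, 1): D4/E4 M2 untreated
  -> R4 @ bar 3 tick 0 v(0, 1): B3/F4 TT untreated
  -> R8 @ bar 4 tick 0 v(0, 1): penult P5 not 3rd/6th
  -> R2 @ bar 5 tick 0 v(0, 1): G3/D4 P5 -> A3/A4 P8 similar

(1, 0, R4, (0, 1))
(1, 2, R4, (0, 1))
(2, 0, R4, (0, 1))
(3, 0, R4, (0, 1))
(4, 0, R8, (0, 1))
(5, 0, R2, (0, 1))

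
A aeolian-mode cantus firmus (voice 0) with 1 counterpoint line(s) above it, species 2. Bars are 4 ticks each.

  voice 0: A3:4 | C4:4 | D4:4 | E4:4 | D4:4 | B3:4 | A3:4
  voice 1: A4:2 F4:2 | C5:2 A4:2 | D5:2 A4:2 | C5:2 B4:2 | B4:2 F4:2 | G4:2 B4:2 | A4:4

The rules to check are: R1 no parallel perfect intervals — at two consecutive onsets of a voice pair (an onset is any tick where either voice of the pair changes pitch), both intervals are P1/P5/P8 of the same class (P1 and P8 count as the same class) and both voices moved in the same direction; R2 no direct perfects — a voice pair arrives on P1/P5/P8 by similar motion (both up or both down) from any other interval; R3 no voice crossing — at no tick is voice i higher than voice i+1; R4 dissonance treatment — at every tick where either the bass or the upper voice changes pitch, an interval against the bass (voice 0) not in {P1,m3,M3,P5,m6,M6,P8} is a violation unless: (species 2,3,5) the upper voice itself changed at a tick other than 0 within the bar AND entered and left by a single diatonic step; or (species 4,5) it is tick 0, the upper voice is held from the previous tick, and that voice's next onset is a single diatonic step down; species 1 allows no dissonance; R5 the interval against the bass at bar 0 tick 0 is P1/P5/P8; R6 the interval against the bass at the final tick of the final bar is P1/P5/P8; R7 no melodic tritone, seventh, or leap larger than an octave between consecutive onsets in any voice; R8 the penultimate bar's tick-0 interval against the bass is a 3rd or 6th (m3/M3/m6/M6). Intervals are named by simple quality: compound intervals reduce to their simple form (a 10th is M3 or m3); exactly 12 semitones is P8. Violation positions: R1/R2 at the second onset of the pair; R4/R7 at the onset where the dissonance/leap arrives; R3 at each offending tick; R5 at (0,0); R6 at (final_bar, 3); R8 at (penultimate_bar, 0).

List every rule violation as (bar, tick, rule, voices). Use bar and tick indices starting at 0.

(1, 0, R2, (0, 1))
(2, 0, R2, (0, 1))
(4, 2, R7, (1,))
(6, 0, R1, (0, 1))

bar 0: v0=A3 v1=A4 downbeat P8
bar 1: v0=C4 v1=C5 downbeat P8
bar 2: v0=D4 v1=D5 downbeat P8
bar 3: v0=E4 v1=C5 downbeat m6
bar 4: v0=D4 v1=B4 downbeat M6
bar 5: v0=B3 v1=G4 downbeat m6
bar 6: v0=A3 v1=A4 downbeat P8
  -> R2 @ bar 1 tick 0 v(0, 1): A3/F4 m6 -> C4/C5 P8 similar
  -> R2 @ bar 2 tick 0 v(0, 1): C4/A4 M6 -> D4/D5 P8 similar
  -> R7 @ bar 4 tick 2 v(1,): B4->F4 leap 6st
  -> R1 @ bar 6 tick 0 v(0, 1): B3/B4 P8 -> A3/A4 P8 similar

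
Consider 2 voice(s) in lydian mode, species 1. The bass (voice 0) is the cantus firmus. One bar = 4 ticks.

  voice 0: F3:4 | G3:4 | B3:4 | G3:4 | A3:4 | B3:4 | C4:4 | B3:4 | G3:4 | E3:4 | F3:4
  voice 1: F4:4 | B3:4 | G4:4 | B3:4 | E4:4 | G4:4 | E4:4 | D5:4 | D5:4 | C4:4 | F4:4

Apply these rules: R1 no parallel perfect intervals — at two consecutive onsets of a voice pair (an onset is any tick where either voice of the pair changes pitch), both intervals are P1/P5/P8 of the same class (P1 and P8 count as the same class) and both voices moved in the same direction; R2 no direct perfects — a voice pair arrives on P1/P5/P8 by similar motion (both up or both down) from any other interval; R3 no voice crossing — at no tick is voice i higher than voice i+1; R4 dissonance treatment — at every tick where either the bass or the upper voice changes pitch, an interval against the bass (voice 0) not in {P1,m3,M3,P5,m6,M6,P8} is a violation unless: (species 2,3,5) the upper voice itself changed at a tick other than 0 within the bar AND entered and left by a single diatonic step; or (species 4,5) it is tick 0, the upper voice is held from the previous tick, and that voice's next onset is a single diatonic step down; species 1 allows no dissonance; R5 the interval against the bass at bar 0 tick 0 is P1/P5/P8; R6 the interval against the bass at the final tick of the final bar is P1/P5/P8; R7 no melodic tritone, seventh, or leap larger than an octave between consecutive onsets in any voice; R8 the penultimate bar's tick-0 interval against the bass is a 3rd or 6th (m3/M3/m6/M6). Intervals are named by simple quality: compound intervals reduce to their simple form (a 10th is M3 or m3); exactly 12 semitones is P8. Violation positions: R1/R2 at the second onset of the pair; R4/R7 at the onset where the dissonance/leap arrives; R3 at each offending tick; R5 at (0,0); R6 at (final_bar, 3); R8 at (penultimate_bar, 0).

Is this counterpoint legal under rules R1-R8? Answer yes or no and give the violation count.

No (5 violations)

bar 0: v0=F3 v1=F4 (P8)
bar 1: v0=G3 v1=B3 (M3)
bar 2: v0=B3 v1=G4 (m6)
bar 3: v0=G3 v1=B3 (M3)
bar 4: v0=A3 v1=E4 (P5)
bar 5: v0=B3 v1=G4 (m6)
bar 6: v0=C4 v1=E4 (M3)
bar 7: v0=B3 v1=D5 (m3)
bar 8: v0=G3 v1=D5 (P5)
bar 9: v0=E3 v1=C4 (m6)
bar 10: v0=F3 v1=F4 (P8)
  R7 @ bar1.0: F4->B3 leap 6st
  R2 @ bar4.0: G3/B3 M3 -> A3/E4 P5 similar
  R7 @ bar7.0: E4->D5 leap 10st
  R7 @ bar9.0: D5->C4 leap 14st
  R2 @ bar10.0: E3/C4 m6 -> F3/F4 P8 similar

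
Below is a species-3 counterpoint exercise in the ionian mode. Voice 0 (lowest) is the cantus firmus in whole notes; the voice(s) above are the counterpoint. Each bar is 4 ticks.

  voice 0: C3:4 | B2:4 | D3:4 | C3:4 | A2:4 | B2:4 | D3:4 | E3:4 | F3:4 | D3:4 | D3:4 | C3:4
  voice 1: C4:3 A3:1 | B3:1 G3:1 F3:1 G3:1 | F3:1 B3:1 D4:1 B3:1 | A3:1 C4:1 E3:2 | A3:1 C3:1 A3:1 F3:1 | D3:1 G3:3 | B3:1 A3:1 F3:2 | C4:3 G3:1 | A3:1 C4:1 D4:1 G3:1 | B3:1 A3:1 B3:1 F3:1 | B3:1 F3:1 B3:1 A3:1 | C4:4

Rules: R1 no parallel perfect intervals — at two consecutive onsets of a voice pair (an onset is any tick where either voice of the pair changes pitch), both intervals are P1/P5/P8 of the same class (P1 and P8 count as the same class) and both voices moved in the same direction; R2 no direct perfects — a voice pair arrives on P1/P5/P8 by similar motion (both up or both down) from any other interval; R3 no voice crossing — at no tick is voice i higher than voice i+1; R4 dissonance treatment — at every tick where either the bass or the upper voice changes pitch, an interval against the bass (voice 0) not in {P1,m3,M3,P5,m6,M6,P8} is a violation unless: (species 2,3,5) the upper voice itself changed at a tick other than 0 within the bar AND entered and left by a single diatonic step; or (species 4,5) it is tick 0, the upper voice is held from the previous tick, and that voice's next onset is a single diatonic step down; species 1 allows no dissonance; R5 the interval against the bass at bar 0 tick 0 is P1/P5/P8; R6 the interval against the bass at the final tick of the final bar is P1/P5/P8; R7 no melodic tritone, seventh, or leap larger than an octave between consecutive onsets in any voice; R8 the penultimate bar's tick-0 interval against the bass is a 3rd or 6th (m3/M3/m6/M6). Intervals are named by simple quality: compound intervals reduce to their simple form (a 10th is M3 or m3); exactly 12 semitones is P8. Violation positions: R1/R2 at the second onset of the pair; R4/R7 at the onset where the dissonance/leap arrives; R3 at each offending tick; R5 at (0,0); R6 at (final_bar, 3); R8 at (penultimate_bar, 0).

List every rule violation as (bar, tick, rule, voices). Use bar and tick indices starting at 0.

(2, 1, R7, (1,))
(8, 3, R4, (0, 1))
(9, 3, R7, (1,))
(10, 0, R7, (1,))
(10, 1, R7, (1,))
(10, 2, R7, (1,))

bar 0: v0=C3 v1=C4 downbeat P8
bar 1: v0=B2 v1=B3 downbeat P8
bar 2: v0=D3 v1=F3 downbeat m3
bar 3: v0=C3 v1=A3 downbeat M6
bar 4: v0=A2 v1=A3 downbeat P8
bar 5: v0=B2 v1=D3 downbeat m3
bar 6: v0=D3 v1=B3 downbeat M6
bar 7: v0=E3 v1=C4 downbeat m6
bar 8: v0=F3 v1=A3 downbeat M3
bar 9: v0=D3 v1=B3 downbeat M6
bar 10: v0=D3 v1=B3 downbeat M6
bar 11: v0=C3 v1=C4 downbeat P8
  -> R7 @ bar 2 tick 1 v(1,): F3->B3 leap 6st
  -> R4 @ bar 8 tick 3 v(0, 1): F3/G3 M2 untreated
  -> R7 @ bar 9 tick 3 v(1,): B3->F3 leap 6st
  -> R7 @ bar 10 tick 0 v(1,): F3->B3 leap 6st
  -> R7 @ bar 10 tick 1 v(1,): B3->F3 leap 6st
  -> R7 @ bar 10 tick 2 v(1,): F3->B3 leap 6st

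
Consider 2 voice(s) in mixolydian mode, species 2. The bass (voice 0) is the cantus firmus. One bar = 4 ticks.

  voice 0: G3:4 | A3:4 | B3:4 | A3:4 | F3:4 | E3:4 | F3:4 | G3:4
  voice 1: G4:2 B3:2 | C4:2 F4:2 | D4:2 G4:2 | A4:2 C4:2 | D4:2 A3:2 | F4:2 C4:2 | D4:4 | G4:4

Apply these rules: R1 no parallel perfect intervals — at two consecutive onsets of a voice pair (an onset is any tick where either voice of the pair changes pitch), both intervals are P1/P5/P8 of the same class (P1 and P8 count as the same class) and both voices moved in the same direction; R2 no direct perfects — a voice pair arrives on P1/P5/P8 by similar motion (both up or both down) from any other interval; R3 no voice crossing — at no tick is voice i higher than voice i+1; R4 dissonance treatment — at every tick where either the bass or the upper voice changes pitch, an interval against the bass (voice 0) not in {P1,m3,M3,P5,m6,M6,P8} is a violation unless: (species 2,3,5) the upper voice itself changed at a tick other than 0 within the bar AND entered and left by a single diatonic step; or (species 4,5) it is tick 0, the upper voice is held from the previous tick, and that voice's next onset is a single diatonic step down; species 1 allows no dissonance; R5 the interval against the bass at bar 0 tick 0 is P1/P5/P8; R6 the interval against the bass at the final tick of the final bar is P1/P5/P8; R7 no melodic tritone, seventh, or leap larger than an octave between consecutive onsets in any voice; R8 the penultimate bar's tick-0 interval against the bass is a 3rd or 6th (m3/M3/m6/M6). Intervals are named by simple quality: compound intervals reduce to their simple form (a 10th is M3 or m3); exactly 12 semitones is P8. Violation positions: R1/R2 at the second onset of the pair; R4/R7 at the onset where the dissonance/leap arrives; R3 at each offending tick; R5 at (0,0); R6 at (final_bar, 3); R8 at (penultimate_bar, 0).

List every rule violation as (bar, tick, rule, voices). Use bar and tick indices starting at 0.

(5, 0, R4, (0, 1))
(7, 0, R2, (0, 1))

bar 0: v0=G3 v1=G4 downbeat P8
bar 1: v0=A3 v1=C4 downbeat m3
bar 2: v0=B3 v1=D4 downbeat m3
bar 3: v0=A3 v1=A4 downbeat P8
bar 4: v0=F3 v1=D4 downbeat M6
bar 5: v0=E3 v1=F4 downbeat m2
bar 6: v0=F3 v1=D4 downbeat M6
bar 7: v0=G3 v1=G4 downbeat P8
  -> R4 @ bar 5 tick 0 v(0, 1): E3/F4 m2 untreated
  -> R2 @ bar 7 tick 0 v(0, 1): F3/D4 M6 -> G3/G4 P8 similar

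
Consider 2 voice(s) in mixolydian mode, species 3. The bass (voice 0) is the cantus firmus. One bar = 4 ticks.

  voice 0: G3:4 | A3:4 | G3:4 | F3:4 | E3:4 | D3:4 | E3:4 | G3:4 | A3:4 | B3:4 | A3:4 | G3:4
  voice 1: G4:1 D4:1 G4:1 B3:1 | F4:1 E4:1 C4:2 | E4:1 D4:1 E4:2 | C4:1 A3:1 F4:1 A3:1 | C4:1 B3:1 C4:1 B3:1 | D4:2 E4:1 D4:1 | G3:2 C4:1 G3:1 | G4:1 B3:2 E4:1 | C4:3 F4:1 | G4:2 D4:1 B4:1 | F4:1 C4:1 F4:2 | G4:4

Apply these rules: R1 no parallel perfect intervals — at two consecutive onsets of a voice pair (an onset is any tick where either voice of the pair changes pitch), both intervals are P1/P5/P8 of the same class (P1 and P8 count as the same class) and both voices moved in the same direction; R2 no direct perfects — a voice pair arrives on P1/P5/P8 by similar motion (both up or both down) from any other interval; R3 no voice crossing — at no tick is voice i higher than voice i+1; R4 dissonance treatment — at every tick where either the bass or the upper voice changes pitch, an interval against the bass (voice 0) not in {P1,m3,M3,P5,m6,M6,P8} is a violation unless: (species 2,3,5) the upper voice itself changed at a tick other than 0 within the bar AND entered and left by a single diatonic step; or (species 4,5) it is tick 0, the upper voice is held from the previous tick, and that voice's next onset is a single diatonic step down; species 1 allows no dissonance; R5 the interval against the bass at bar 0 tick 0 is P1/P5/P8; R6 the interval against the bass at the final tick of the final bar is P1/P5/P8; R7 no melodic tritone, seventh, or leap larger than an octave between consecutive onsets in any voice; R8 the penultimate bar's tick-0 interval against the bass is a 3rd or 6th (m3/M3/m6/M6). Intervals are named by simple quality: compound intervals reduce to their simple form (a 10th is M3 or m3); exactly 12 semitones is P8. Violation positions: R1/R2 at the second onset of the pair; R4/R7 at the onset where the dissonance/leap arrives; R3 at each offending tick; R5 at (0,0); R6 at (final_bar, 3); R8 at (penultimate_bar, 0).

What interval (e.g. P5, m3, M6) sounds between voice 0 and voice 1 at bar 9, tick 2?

m3

voice 0=B3 voice 1=D4 -> m3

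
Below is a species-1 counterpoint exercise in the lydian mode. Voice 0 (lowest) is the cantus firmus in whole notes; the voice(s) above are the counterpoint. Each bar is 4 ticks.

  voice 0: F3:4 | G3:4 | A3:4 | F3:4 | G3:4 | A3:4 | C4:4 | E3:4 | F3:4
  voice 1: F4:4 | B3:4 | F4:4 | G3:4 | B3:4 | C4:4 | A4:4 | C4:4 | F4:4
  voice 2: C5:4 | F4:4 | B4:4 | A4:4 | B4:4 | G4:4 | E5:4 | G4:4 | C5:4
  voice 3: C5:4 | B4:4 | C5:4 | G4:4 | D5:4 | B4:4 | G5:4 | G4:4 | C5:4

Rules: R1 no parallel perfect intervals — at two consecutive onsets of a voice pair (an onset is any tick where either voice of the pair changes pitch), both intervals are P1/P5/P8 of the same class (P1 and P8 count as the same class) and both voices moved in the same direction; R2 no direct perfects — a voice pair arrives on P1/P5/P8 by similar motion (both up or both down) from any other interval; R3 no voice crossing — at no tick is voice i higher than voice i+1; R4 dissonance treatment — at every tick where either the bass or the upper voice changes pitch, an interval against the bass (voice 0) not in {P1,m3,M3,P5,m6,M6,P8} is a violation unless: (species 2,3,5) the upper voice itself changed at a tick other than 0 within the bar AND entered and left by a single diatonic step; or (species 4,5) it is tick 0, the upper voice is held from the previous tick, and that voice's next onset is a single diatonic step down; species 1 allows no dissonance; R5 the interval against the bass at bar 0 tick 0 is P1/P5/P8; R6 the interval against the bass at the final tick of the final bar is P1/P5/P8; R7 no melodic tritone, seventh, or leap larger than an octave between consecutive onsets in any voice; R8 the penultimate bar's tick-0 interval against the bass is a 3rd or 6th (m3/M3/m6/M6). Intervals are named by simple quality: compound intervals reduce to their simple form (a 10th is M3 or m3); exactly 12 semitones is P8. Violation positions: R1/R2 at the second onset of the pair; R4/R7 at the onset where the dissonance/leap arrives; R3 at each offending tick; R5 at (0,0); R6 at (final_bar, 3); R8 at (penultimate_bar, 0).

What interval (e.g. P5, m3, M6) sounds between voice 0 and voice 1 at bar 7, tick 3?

m6

voice 0=E3 voice 1=C4 -> m6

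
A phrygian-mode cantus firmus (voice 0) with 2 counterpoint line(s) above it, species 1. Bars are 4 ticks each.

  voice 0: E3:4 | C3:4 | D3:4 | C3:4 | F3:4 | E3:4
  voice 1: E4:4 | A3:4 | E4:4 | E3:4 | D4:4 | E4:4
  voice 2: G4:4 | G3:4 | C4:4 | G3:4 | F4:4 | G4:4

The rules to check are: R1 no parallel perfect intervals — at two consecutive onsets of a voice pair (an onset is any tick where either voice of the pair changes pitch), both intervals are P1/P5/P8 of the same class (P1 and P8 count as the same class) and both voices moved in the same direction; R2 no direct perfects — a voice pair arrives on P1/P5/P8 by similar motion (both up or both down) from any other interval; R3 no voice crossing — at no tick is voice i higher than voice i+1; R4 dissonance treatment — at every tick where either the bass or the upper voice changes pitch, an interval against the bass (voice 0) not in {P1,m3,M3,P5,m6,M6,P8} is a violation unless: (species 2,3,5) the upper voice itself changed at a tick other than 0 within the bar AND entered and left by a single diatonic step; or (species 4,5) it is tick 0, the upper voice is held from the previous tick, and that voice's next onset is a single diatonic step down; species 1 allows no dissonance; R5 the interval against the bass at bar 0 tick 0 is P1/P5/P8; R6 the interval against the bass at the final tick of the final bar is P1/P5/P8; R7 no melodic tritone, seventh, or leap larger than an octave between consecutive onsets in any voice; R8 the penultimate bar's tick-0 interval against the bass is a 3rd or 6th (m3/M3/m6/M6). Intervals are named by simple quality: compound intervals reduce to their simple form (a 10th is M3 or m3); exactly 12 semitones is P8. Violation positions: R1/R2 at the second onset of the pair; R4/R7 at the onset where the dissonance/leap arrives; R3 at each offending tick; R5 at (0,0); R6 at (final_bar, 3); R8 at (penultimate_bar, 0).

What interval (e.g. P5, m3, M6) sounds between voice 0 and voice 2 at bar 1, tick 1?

P5

voice 0=C3 voice 2=G3 -> P5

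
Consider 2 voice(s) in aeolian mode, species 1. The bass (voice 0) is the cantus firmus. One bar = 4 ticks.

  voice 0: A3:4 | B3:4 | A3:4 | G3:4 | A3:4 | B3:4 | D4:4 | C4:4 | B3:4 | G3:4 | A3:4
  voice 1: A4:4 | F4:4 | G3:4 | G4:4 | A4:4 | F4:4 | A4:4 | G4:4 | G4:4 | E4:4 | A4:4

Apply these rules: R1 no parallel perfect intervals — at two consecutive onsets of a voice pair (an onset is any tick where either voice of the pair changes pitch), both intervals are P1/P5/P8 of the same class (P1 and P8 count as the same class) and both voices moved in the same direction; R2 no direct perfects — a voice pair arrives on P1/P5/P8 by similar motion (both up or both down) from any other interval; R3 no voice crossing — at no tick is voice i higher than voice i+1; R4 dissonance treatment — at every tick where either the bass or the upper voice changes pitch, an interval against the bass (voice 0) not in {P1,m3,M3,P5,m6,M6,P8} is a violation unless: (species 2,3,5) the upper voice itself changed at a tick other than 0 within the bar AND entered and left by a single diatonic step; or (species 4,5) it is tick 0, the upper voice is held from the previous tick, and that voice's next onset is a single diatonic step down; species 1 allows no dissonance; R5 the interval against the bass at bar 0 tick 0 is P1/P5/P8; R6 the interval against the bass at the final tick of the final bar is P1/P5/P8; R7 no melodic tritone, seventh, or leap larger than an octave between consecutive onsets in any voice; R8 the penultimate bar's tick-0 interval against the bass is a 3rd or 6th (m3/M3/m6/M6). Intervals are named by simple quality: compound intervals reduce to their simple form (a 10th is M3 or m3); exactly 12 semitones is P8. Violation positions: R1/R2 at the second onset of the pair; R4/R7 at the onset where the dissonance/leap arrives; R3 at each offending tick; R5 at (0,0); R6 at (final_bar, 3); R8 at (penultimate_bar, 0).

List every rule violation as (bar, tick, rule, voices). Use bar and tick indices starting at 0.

bar 0: v0=A3 v1=A4 downbeat P8
bar 1: v0=B3 v1=F4 downbeat TT
bar 2: v0=A3 v1=G3 downbeat M2
bar 3: v0=G3 v1=G4 downbeat P8
bar 4: v0=A3 v1=A4 downbeat P8
bar 5: v0=B3 v1=F4 downbeat TT
bar 6: v0=D4 v1=A4 downbeat P5
bar 7: v0=C4 v1=G4 downbeat P5
bar 8: v0=B3 v1=G4 downbeat m6
bar 9: v0=G3 v1=E4 downbeat M6
bar 10: v0=A3 v1=A4 downbeat P8
  -> R4 @ bar 1 tick 0 v(0, 1): B3/F4 TT untreated
  -> R3 @ bar 2 tick 0 v(0, 1): A3 above G3
  -> R4 @ bar 2 tick 0 v(0, 1): A3/G3 M2 untreated
  -> R7 @ bar 2 tick 0 v(1,): F4->G3 leap 10st
  -> R3 @ bar 2 tick 1 v(0, 1): A3 above G3
  -> R3 @ bar 2 tick 2 v(0, 1): A3 above G3
  -> R3 @ bar 2 tick 3 v(0, 1): A3 above G3
  -> R1 @ bar 4 tick 0 v(0, 1): G3/G4 P8 -> A3/A4 P8 similar
  -> R4 @ bar 5 tick 0 v(0, 1): B3/F4 TT untreated
  -> R2 @ bar 6 tick 0 v(0, 1): B3/F4 TT -> D4/A4 P5 similar
  -> R1 @ bar 7 tick 0 v(0, 1): D4/A4 P5 -> C4/G4 P5 similar
  -> R2 @ bar 10 tick 0 v(0, 1): G3/E4 M6 -> A3/A4 P8 similar

(1, 0, R4, (0, 1))
(2, 0, R3, (0, 1))
(2, 0, R4, (0, 1))
(2, 0, R7, (1,))
(2, 1, R3, (0, 1))
(2, 2, R3, (0, 1))
(2, 3, R3, (0, 1))
(4, 0, R1, (0, 1))
(5, 0, R4, (0, 1))
(6, 0, R2, (0, 1))
(7, 0, R1, (0, 1))
(10, 0, R2, (0, 1))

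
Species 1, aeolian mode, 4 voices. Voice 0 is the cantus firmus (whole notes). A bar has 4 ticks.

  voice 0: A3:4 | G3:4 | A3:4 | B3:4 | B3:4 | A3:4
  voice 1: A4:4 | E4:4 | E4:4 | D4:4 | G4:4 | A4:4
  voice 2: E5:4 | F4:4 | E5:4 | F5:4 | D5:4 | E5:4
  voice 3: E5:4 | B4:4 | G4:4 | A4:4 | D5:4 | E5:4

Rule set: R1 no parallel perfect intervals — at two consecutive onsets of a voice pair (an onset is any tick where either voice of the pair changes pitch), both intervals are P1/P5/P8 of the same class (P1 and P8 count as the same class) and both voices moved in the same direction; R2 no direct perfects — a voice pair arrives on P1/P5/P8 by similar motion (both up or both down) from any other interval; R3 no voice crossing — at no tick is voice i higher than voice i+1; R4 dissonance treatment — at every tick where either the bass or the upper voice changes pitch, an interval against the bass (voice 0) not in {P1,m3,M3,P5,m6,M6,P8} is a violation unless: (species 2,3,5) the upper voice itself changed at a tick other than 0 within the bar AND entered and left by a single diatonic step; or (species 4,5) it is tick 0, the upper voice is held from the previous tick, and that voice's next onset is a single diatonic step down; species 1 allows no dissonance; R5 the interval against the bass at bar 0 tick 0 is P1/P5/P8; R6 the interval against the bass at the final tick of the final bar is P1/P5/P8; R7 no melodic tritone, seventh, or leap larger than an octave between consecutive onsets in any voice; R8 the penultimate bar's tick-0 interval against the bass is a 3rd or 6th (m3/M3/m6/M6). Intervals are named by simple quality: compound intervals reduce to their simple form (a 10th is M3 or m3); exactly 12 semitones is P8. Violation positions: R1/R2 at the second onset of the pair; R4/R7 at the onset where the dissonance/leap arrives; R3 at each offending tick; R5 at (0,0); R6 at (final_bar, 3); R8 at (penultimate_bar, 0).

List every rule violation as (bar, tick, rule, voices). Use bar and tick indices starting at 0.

(1, 0, R1, (1, 3))
(1, 0, R4, (0, 2))
(1, 0, R7, (2,))
(2, 0, R2, (0, 2))
(2, 0, R3, (2, 3))
(2, 0, R4, (0, 3))
(2, 0, R7, (2,))
(2, 1, R3, (2, 3))
(2, 2, R3, (2, 3))
(2, 3, R3, (2, 3))
(3, 0, R3, (2, 3))
(3, 0, R4, (0, 2))
(3, 0, R4, (0, 3))
(3, 1, R3, (2, 3))
(3, 2, R3, (2, 3))
(3, 3, R3, (2, 3))
(4, 0, R1, (1, 3))
(5, 0, R1, (1, 2))
(5, 0, R1, (1, 3))
(5, 0, R1, (2, 3))

bar 0: v0=A3 v1=A4 v2=E5 v3=E5 downbeat P5
bar 1: v0=G3 v1=E4 v2=F4 v3=B4 downbeat M3
bar 2: v0=A3 v1=E4 v2=E5 v3=G4 downbeat m7
bar 3: v0=B3 v1=D4 v2=F5 v3=A4 downbeat m7
bar 4: v0=B3 v1=G4 v2=D5 v3=D5 downbeat m3
bar 5: v0=A3 v1=A4 v2=E5 v3=E5 downbeat P5
  -> R1 @ bar 1 tick 0 v(1, 3): A4/E5 P5 -> E4/B4 P5 similar
  -> R4 @ bar 1 tick 0 v(0, 2): G3/F4 m7 untreated
  -> R7 @ bar 1 tick 0 v(2,): E5->F4 leap 11st
  -> R2 @ bar 2 tick 0 v(0, 2): G3/F4 m7 -> A3/E5 P5 similar
  -> R3 @ bar 2 tick 0 v(2, 3): E5 above G4
  -> R4 @ bar 2 tick 0 v(0, 3): A3/G4 m7 untreated
  -> R7 @ bar 2 tick 0 v(2,): F4->E5 leap 11st
  -> R3 @ bar 2 tick 1 v(2, 3): E5 above G4
  -> R3 @ bar 2 tick 2 v(2, 3): E5 above G4
  -> R3 @ bar 2 tick 3 v(2, 3): E5 above G4
  -> R3 @ bar 3 tick 0 v(2, 3): F5 above A4
  -> R4 @ bar 3 tick 0 v(0, 2): B3/F5 TT untreated
  -> R4 @ bar 3 tick 0 v(0, 3): B3/A4 m7 untreated
  -> R3 @ bar 3 tick 1 v(2, 3): F5 above A4
  -> R3 @ bar 3 tick 2 v(2, 3): F5 above A4
  -> R3 @ bar 3 tick 3 v(2, 3): F5 above A4
  -> R1 @ bar 4 tick 0 v(1, 3): D4/A4 P5 -> G4/D5 P5 similar
  -> R1 @ bar 5 tick 0 v(1, 2): G4/D5 P5 -> A4/E5 P5 similar
  -> R1 @ bar 5 tick 0 v(1, 3): G4/D5 P5 -> A4/E5 P5 similar
  -> R1 @ bar 5 tick 0 v(2, 3): D5/D5 P1 -> E5/E5 P1 similar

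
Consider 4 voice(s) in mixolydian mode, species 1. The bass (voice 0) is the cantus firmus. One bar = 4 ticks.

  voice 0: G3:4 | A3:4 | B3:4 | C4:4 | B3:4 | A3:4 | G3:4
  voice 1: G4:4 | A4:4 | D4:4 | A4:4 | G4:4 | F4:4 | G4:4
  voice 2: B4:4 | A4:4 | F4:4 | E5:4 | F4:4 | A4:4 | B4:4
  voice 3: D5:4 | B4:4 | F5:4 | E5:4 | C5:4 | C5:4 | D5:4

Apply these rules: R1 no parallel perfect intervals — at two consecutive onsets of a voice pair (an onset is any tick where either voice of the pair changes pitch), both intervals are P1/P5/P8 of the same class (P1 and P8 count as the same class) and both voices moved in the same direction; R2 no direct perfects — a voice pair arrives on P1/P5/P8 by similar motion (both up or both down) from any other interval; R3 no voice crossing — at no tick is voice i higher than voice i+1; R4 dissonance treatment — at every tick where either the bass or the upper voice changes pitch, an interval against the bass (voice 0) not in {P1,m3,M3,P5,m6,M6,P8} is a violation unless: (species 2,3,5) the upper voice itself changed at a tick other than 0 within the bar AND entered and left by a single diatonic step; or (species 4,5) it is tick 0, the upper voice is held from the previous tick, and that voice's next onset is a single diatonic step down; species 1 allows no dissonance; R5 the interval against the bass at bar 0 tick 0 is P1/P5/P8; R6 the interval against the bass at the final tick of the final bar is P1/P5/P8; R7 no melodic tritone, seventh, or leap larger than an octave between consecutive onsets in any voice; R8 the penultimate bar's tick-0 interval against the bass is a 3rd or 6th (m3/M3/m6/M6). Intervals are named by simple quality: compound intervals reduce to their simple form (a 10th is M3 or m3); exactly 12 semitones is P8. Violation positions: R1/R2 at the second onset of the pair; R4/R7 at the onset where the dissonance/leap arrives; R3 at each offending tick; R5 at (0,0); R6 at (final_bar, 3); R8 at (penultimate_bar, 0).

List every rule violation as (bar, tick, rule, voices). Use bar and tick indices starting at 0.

(0, 0, R5, (0, 2))
(1, 0, R1, (0, 1))
(1, 0, R4, (0, 3))
(2, 0, R4, (0, 2))
(2, 0, R4, (0, 3))
(2, 0, R7, (3,))
(3, 0, R2, (1, 2))
(3, 0, R7, (2,))
(4, 0, R2, (2, 3))
(4, 0, R3, (1, 2))
(4, 0, R4, (0, 2))
(4, 0, R4, (0, 3))
(4, 0, R7, (2,))
(4, 1, R3, (1, 2))
(4, 2, R3, (1, 2))
(4, 3, R3, (1, 2))
(5, 0, R8, (0, 2))
(6, 0, R1, (1, 3))
(6, 3, R6, (0, 2))

bar 0: v0=G3 v1=G4 v2=B4 v3=D5 downbeat P5
bar 1: v0=A3 v1=A4 v2=A4 v3=B4 downbeat M2
bar 2: v0=B3 v1=D4 v2=F4 v3=F5 downbeat TT
bar 3: v0=C4 v1=A4 v2=E5 v3=E5 downbeat M3
bar 4: v0=B3 v1=G4 v2=F4 v3=C5 downbeat m2
bar 5: v0=A3 v1=F4 v2=A4 v3=C5 downbeat m3
bar 6: v0=G3 v1=G4 v2=B4 v3=D5 downbeat P5
  -> R5 @ bar 0 tick 0 v(0, 2): opens on M3
  -> R1 @ bar 1 tick 0 v(0, 1): G3/G4 P8 -> A3/A4 P8 similar
  -> R4 @ bar 1 tick 0 v(0, 3): A3/B4 M2 untreated
  -> R4 @ bar 2 tick 0 v(0, 2): B3/F4 TT untreated
  -> R4 @ bar 2 tick 0 v(0, 3): B3/F5 TT untreated
  -> R7 @ bar 2 tick 0 v(3,): B4->F5 leap 6st
  -> R2 @ bar 3 tick 0 v(1, 2): D4/F4 m3 -> A4/E5 P5 similar
  -> R7 @ bar 3 tick 0 v(2,): F4->E5 leap 11st
  -> R2 @ bar 4 tick 0 v(2, 3): E5/E5 P1 -> F4/C5 P5 similar
  -> R3 @ bar 4 tick 0 v(1, 2): G4 above F4
  -> R4 @ bar 4 tick 0 v(0, 2): B3/F4 TT untreated
  -> R4 @ bar 4 tick 0 v(0, 3): B3/C5 m2 untreated
  -> R7 @ bar 4 tick 0 v(2,): E5->F4 leap 11st
  -> R3 @ bar 4 tick 1 v(1, 2): G4 above F4
  -> R3 @ bar 4 tick 2 v(1, 2): G4 above F4
  -> R3 @ bar 4 tick 3 v(1, 2): G4 above F4
  -> R8 @ bar 5 tick 0 v(0, 2): penult P8 not 3rd/6th
  -> R1 @ bar 6 tick 0 v(1, 3): F4/C5 P5 -> G4/D5 P5 similar
  -> R6 @ bar 6 tick 3 v(0, 2): closes on M3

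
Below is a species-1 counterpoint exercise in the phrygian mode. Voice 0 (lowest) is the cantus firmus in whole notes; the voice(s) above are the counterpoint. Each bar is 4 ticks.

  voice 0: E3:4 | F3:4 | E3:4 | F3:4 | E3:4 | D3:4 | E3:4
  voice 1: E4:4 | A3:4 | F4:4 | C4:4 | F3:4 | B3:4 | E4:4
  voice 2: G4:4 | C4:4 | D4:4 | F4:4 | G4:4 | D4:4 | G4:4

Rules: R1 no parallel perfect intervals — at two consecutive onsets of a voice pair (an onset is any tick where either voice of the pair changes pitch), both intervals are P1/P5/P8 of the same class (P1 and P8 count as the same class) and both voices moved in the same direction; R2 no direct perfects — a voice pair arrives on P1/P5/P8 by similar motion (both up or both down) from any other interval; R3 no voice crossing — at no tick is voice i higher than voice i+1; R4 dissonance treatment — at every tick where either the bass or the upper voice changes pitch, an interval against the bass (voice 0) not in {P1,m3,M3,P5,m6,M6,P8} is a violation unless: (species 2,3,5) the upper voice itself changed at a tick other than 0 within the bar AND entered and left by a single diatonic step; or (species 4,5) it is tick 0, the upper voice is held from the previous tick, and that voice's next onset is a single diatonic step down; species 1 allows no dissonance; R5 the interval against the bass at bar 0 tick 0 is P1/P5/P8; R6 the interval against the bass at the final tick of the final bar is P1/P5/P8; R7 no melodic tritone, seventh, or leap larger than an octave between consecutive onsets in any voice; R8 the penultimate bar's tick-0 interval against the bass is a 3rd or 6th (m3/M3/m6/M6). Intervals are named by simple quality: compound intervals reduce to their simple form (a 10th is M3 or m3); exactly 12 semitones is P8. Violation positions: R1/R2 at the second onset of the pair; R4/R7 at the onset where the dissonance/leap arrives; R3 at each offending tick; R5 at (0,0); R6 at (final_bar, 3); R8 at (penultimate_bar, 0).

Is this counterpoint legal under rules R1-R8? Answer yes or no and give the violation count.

bar 0: v0=E3 v1=E4 v2=G4 (m3)
bar 1: v0=F3 v1=A3 v2=C4 (P5)
bar 2: v0=E3 v1=F4 v2=D4 (m7)
bar 3: v0=F3 v1=C4 v2=F4 (P8)
bar 4: v0=E3 v1=F3 v2=G4 (m3)
bar 5: v0=D3 v1=B3 v2=D4 (P8)
bar 6: v0=E3 v1=E4 v2=G4 (m3)
  R5 @ bar0.0: opens on m3
  R3 @ bar2.0: F4 above D4
  R4 @ bar2.0: E3/F4 m2 untreated
  R4 @ bar2.0: E3/D4 m7 untreated
  R3 @ bar2.1: F4 above D4
  R3 @ bar2.2: F4 above D4
  R3 @ bar2.3: F4 above D4
  R2 @ bar3.0: E3/D4 m7 -> F3/F4 P8 similar
  R4 @ bar4.0: E3/F3 m2 untreated
  R2 @ bar5.0: E3/G4 m3 -> D3/D4 P8 similar
  R7 @ bar5.0: F3->B3 leap 6st
  R8 @ bar5.0: penult P8 not 3rd/6th
  R2 @ bar6.0: D3/B3 M6 -> E3/E4 P8 similar
  R6 @ bar6.3: closes on m3

No (14 violations)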